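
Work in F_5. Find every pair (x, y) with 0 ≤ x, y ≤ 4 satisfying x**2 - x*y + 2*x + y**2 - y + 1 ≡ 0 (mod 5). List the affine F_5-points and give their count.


Affine F_5-points: {(4, 0)}; count = 1.

For each of the 25 pairs (x, y) ∈ F_5², evaluate f(x, y) mod 5. Record the zeros.
  x = 0: [0↦1, 1↦1, 2↦3, 3↦2, 4↦3]  zeros at y ∈ ∅
  x = 1: [0↦4, 1↦3, 2↦4, 3↦2, 4↦2]  zeros at y ∈ ∅
  x = 2: [0↦4, 1↦2, 2↦2, 3↦4, 4↦3]  zeros at y ∈ ∅
  x = 3: [0↦1, 1↦3, 2↦2, 3↦3, 4↦1]  zeros at y ∈ ∅
  x = 4: [0↦0, 1↦1, 2↦4, 3↦4, 4↦1]  zeros at y ∈ {0}
Collecting zeros: affine points = {(4, 0)}.
Total count |C(F_5)_aff| = 1.


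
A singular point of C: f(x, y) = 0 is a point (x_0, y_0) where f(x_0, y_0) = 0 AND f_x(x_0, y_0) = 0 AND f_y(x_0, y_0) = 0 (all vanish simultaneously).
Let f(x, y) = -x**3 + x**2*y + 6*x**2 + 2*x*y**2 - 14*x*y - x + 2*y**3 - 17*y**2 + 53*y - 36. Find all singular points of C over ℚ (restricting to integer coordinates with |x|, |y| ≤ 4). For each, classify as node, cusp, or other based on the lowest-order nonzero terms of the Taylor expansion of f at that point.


Singular points: {(3, 2)}; classification: node.

Compute partial derivatives:
  f_x = -3*x**2 + 2*x*y + 12*x + 2*y**2 - 14*y - 1.
  f_y = x**2 + 4*x*y - 14*x + 6*y**2 - 34*y + 53.
Scan x_0 ∈ {−4, ..., 4}. For each x_0, f_y(x_0, y) is a polynomial in y; find its integer roots y ∈ {−4, ..., 4}, then test f_x and f at those candidates.
  x = -4: f_y(-4, y) = 6*y**2 - 50*y + 125; no integer root y with |y| ≤ 4.
  x = -3: f_y(-3, y) = 6*y**2 - 46*y + 104; no integer root y with |y| ≤ 4.
  x = -2: f_y(-2, y) = 6*y**2 - 42*y + 85; no integer root y with |y| ≤ 4.
  x = -1: f_y(-1, y) = 6*y**2 - 38*y + 68; no integer root y with |y| ≤ 4.
  x = 0: f_y(0, y) = 6*y**2 - 34*y + 53; no integer root y with |y| ≤ 4.
  x = 1: f_y(1, y) = 6*y**2 - 30*y + 40; no integer root y with |y| ≤ 4.
  x = 2: f_y(2, y) = 6*y**2 - 26*y + 29; no integer root y with |y| ≤ 4.
  x = 3: f_y(3, y) = 6*y**2 - 22*y + 20; vanishes at y ∈ {2}. (3, 2): f_x = 0, f = 0 — SINGULAR.
  x = 4: f_y(4, y) = 6*y**2 - 18*y + 13; no integer root y with |y| ≤ 4.
Only singular point on the grid: (3, 2).
Classify: substitute x = 3 + u, y = 2 + v and expand: f = -u**3 + u**2*v - u**2 + 2*u*v**2 + 2*v**3 + v**2.
No constant or linear terms (consistent with a singular point). Quadratic part: -u**2 + v**2. Cubic part: -u**3 + u**2*v + 2*u*v**2 + 2*v**3.
The quadratic part v**2 - u**2 = (v − u)(v + u) splits into two distinct linear factors, so there are two distinct tangent lines y − 2 = ±(x − 3) — this is a node (ordinary double point).
Classification: node.


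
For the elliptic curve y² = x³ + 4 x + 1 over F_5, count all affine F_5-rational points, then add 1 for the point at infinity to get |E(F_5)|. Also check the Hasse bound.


Affine points = {(0, 1), (0, 4), (1, 1), (1, 4), (3, 0), (4, 1), (4, 4)}; affine count = 7; |E(F_5)| = 8.

Discriminant check: Δ ∝ 4a³ + 27b² = 4·4³ + 27·1² = 4·64 + 27·1 ≡ 3 (mod 5). Nonzero ⇒ E is nonsingular.
For each x ∈ F_5, compute rhs = x³ + 4·x + 1 mod 5, then count y ∈ F_5 with y² ≡ rhs.
  x = 0: rhs = 1, matching y values: 1, 4 (2 points).
  x = 1: rhs = 1, matching y values: 1, 4 (2 points).
  x = 2: rhs = 2, matching y values: none (0 points).
  x = 3: rhs = 0, matching y values: 0 (1 points).
  x = 4: rhs = 1, matching y values: 1, 4 (2 points).
Total affine count: 7.
Full point count |E(F_5)| = 7 + 1 = 8.
Hasse bound: |8 − (5+1)| = |2| = 2 ≤ 2√5 ≈ 4.4721 ✓.


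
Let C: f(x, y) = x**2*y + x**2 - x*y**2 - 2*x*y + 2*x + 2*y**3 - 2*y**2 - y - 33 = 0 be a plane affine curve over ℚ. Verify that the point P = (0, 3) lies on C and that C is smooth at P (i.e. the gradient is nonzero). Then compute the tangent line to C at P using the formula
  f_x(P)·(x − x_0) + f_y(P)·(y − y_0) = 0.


Tangent line at P: -13*x + 41*y - 123 = 0.

Step 1: f(0, 3) = 0, so P lies on C.
Step 2: partial derivatives
  f_x(x, y) = 2*x*y + 2*x - y**2 - 2*y + 2, f_y(x, y) = x**2 - 2*x*y - 2*x + 6*y**2 - 4*y - 1.
  f_x(P) = -13, f_y(P) = 41 (gradient nonzero, so P is smooth).
Step 3: tangent line at P: -13·(x − 0) + 41·(y − 3) = 0.
Expanding: -13*x + 41*y - 123 = 0.


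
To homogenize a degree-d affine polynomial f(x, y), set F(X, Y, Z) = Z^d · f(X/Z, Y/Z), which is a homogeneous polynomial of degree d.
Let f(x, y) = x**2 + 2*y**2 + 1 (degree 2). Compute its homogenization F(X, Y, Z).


F(X, Y, Z) = X**2 + 2*Y**2 + Z**2

deg(f) = 2.
Substitute x = X/Z, y = Y/Z into f, then multiply by Z^2.
  monomial 1·x^2·y^0 ↦ 1·X^2·Y^0·Z^0.
  monomial 2·x^0·y^2 ↦ 2·X^0·Y^2·Z^0.
  monomial 1·x^0·y^0 ↦ 1·X^0·Y^0·Z^2.
Collecting: F(X, Y, Z) = X**2 + 2*Y**2 + Z**2.


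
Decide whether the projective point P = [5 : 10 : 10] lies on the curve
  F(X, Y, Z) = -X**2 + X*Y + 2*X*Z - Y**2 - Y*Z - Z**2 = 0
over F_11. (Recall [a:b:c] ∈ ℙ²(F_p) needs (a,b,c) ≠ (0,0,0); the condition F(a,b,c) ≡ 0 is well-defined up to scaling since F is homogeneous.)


F(5,10,10) ≡ 1 (mod 11); P is NOT on the curve.

Evaluate F(5, 10, 10) term-by-term (mod 11).
  -X**2 ↦ -1·25·1·1 = -25
  X*Y ↦ 1·5·10·1 = 50
  2*X*Z ↦ 2·5·1·10 = 100
  -Y**2 ↦ -1·1·100·1 = -100
  -Y*Z ↦ -1·1·10·10 = -100
  -Z**2 ↦ -1·1·1·100 = -100
Sum: F(5, 10, 10) = (-25) + (50) + (100) + (-100) + (-100) + (-100) = -175.
Reducing mod 11: -175 ≡ 1 (mod 11).
Since F(a, b, c) ≡ 1 ≠ 0 (mod 11), P does NOT lie on the curve.


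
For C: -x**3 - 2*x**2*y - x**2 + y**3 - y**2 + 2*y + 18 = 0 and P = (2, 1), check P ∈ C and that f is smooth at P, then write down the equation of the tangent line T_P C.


Tangent line at P: -24*x - 5*y + 53 = 0.

Step 1: f(2, 1) = 0, so P lies on C.
Step 2: partial derivatives
  f_x(x, y) = -3*x**2 - 4*x*y - 2*x, f_y(x, y) = -2*x**2 + 3*y**2 - 2*y + 2.
  f_x(P) = -24, f_y(P) = -5 (gradient nonzero, so P is smooth).
Step 3: tangent line at P: -24·(x − 2) + -5·(y − 1) = 0.
Expanding: -24*x - 5*y + 53 = 0.


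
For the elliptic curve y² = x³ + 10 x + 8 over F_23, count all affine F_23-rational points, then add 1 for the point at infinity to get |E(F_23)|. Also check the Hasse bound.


Affine points = {(0, 10), (0, 13), (2, 6), (2, 17), (6, 10), (6, 13), (8, 5), (8, 18), (10, 2), (10, 21), (11, 0), (12, 4), (12, 19), (13, 9), (13, 14), (16, 3), (16, 20), (17, 10), (17, 13), (21, 7), (21, 16)}; affine count = 21; |E(F_23)| = 22.

Discriminant check: Δ ∝ 4a³ + 27b² = 4·10³ + 27·8² = 4·1000 + 27·64 ≡ 1 (mod 23). Nonzero ⇒ E is nonsingular.
For each x ∈ F_23, compute rhs = x³ + 10·x + 8 mod 23, then count y ∈ F_23 with y² ≡ rhs.
  x = 0: rhs = 8, matching y values: 10, 13 (2 points).
  x = 1: rhs = 19, matching y values: none (0 points).
  x = 2: rhs = 13, matching y values: 6, 17 (2 points).
  x = 3: rhs = 19, matching y values: none (0 points).
  x = 4: rhs = 20, matching y values: none (0 points).
  x = 5: rhs = 22, matching y values: none (0 points).
  x = 6: rhs = 8, matching y values: 10, 13 (2 points).
  x = 7: rhs = 7, matching y values: none (0 points).
  x = 8: rhs = 2, matching y values: 5, 18 (2 points).
  x = 9: rhs = 22, matching y values: none (0 points).
  x = 10: rhs = 4, matching y values: 2, 21 (2 points).
  x = 11: rhs = 0, matching y values: 0 (1 points).
  x = 12: rhs = 16, matching y values: 4, 19 (2 points).
  x = 13: rhs = 12, matching y values: 9, 14 (2 points).
  x = 14: rhs = 17, matching y values: none (0 points).
  x = 15: rhs = 14, matching y values: none (0 points).
  x = 16: rhs = 9, matching y values: 3, 20 (2 points).
  x = 17: rhs = 8, matching y values: 10, 13 (2 points).
  x = 18: rhs = 17, matching y values: none (0 points).
  x = 19: rhs = 19, matching y values: none (0 points).
  x = 20: rhs = 20, matching y values: none (0 points).
  x = 21: rhs = 3, matching y values: 7, 16 (2 points).
  x = 22: rhs = 20, matching y values: none (0 points).
Total affine count: 21.
Full point count |E(F_23)| = 21 + 1 = 22.
Hasse bound: |22 − (23+1)| = |-2| = 2 ≤ 2√23 ≈ 9.5917 ✓.


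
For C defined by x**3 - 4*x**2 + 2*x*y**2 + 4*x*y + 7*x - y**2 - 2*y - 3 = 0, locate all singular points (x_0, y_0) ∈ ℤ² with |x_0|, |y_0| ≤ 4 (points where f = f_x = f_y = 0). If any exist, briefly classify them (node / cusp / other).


Singular points: {(1, -1)}; classification: node.

Compute partial derivatives:
  f_x = 3*x**2 - 8*x + 2*y**2 + 4*y + 7.
  f_y = 4*x*y + 4*x - 2*y - 2.
Scan x_0 ∈ {−4, ..., 4}. For each x_0, f_y(x_0, y) is a polynomial in y; find its integer roots y ∈ {−4, ..., 4}, then test f_x and f at those candidates.
  x = -4: f_y(-4, y) = -18*y - 18; vanishes at y ∈ {-1}. (-4, -1): f_x = 85 ≠ 0.
  x = -3: f_y(-3, y) = -14*y - 14; vanishes at y ∈ {-1}. (-3, -1): f_x = 56 ≠ 0.
  x = -2: f_y(-2, y) = -10*y - 10; vanishes at y ∈ {-1}. (-2, -1): f_x = 33 ≠ 0.
  x = -1: f_y(-1, y) = -6*y - 6; vanishes at y ∈ {-1}. (-1, -1): f_x = 16 ≠ 0.
  x = 0: f_y(0, y) = -2*y - 2; vanishes at y ∈ {-1}. (0, -1): f_x = 5 ≠ 0.
  x = 1: f_y(1, y) = 2*y + 2; vanishes at y ∈ {-1}. (1, -1): f_x = 0, f = 0 — SINGULAR.
  x = 2: f_y(2, y) = 6*y + 6; vanishes at y ∈ {-1}. (2, -1): f_x = 1 ≠ 0.
  x = 3: f_y(3, y) = 10*y + 10; vanishes at y ∈ {-1}. (3, -1): f_x = 8 ≠ 0.
  x = 4: f_y(4, y) = 14*y + 14; vanishes at y ∈ {-1}. (4, -1): f_x = 21 ≠ 0.
Only singular point on the grid: (1, -1).
Classify: substitute x = 1 + u, y = -1 + v and expand: f = u**3 - u**2 + 2*u*v**2 + v**2.
No constant or linear terms (consistent with a singular point). Quadratic part: -u**2 + v**2. Cubic part: u**3 + 2*u*v**2.
The quadratic part v**2 - u**2 = (v − u)(v + u) splits into two distinct linear factors, so there are two distinct tangent lines y − -1 = ±(x − 1) — this is a node (ordinary double point).
Classification: node.


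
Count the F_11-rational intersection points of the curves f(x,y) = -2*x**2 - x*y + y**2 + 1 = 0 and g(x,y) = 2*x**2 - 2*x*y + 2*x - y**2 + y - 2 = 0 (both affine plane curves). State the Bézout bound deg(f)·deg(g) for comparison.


Common zeros: {(5, 3), (8, 4)}; count = 2; Bézout bound = 4.

deg(f) = 2, deg(g) = 2, so Bézout bound = 4.
Scan x ∈ F_11. For each x, list the y ∈ F_11 with f(x, y) ≡ 0 and those with g(x, y) ≡ 0 (mod 11); the common zeros in that column are the intersection.
  x = 0: f ≡ 0 at y ∈ ∅; g ≡ 0 at y ∈ {5, 7}; common: ∅.
  x = 1: f ≡ 0 at y ∈ {4, 8}; g ≡ 0 at y ∈ {1, 9}; common: ∅.
  x = 2: f ≡ 0 at y ∈ ∅; g ≡ 0 at y ∈ {2, 6}; common: ∅.
  x = 3: f ≡ 0 at y ∈ {7}; g ≡ 0 at y ∈ {0, 6}; common: ∅.
  x = 4: f ≡ 0 at y ∈ ∅; g ≡ 0 at y ∈ {5, 10}; common: ∅.
  x = 5: f ≡ 0 at y ∈ {2, 3}; g ≡ 0 at y ∈ {3, 10}; common: {3}.
  x = 6: f ≡ 0 at y ∈ {8, 9}; g ≡ 0 at y ∈ {4, 7}; common: ∅.
  x = 7: f ≡ 0 at y ∈ ∅; g ≡ 0 at y ∈ {0, 9}; common: ∅.
  x = 8: f ≡ 0 at y ∈ {4}; g ≡ 0 at y ∈ {3, 4}; common: {4}.
  x = 9: f ≡ 0 at y ∈ ∅; g ≡ 0 at y ∈ {8}; common: ∅.
  x = 10: f ≡ 0 at y ∈ {3, 7}; g ≡ 0 at y ∈ {1, 2}; common: ∅.
Collecting: common zeros = {(5, 3), (8, 4)}, so the count is 2.
Comparison with the Bézout bound: 2 ≤ 4 = deg(f)·deg(g), as expected for curves with no common component (the affine F_11-count falls short of the bound because intersections may lie at infinity, over extension fields, or carry multiplicity).


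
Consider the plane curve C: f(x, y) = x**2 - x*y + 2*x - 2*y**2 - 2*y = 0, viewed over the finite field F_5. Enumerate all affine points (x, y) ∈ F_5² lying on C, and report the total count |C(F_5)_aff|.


Affine F_5-points: {(0, 0), (0, 4), (2, 4), (3, 0)}; count = 4.

For each of the 25 pairs (x, y) ∈ F_5², evaluate f(x, y) mod 5. Record the zeros.
  x = 0: [0↦0, 1↦1, 2↦3, 3↦1, 4↦0]  zeros at y ∈ {0, 4}
  x = 1: [0↦3, 1↦3, 2↦4, 3↦1, 4↦4]  zeros at y ∈ ∅
  x = 2: [0↦3, 1↦2, 2↦2, 3↦3, 4↦0]  zeros at y ∈ {4}
  x = 3: [0↦0, 1↦3, 2↦2, 3↦2, 4↦3]  zeros at y ∈ {0}
  x = 4: [0↦4, 1↦1, 2↦4, 3↦3, 4↦3]  zeros at y ∈ ∅
Collecting zeros: affine points = {(0, 0), (0, 4), (2, 4), (3, 0)}.
Total count |C(F_5)_aff| = 4.


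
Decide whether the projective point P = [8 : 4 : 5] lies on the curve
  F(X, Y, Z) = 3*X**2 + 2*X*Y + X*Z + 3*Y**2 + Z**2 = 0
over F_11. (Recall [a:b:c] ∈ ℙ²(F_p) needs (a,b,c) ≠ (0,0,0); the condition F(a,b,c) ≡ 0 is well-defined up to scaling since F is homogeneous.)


F(8,4,5) ≡ 6 (mod 11); P is NOT on the curve.

Evaluate F(8, 4, 5) term-by-term (mod 11).
  3*X**2 ↦ 3·64·1·1 = 192
  2*X*Y ↦ 2·8·4·1 = 64
  X*Z ↦ 1·8·1·5 = 40
  3*Y**2 ↦ 3·1·16·1 = 48
  Z**2 ↦ 1·1·1·25 = 25
Sum: F(8, 4, 5) = (192) + (64) + (40) + (48) + (25) = 369.
Reducing mod 11: 369 ≡ 6 (mod 11).
Since F(a, b, c) ≡ 6 ≠ 0 (mod 11), P does NOT lie on the curve.


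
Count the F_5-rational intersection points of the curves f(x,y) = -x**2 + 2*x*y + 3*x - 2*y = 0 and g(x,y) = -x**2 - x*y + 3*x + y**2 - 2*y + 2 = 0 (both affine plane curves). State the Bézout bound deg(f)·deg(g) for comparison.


Common zeros: {(4, 4)}; count = 1; Bézout bound = 4.

deg(f) = 2, deg(g) = 2, so Bézout bound = 4.
Scan x ∈ F_5. For each x, list the y ∈ F_5 with f(x, y) ≡ 0 and those with g(x, y) ≡ 0 (mod 5); the common zeros in that column are the intersection.
  x = 0: f ≡ 0 at y ∈ {0}; g ≡ 0 at y ∈ {3, 4}; common: ∅.
  x = 1: f ≡ 0 at y ∈ ∅; g ≡ 0 at y ∈ ∅; common: ∅.
  x = 2: f ≡ 0 at y ∈ {4}; g ≡ 0 at y ∈ {2}; common: ∅.
  x = 3: f ≡ 0 at y ∈ {0}; g ≡ 0 at y ∈ ∅; common: ∅.
  x = 4: f ≡ 0 at y ∈ {4}; g ≡ 0 at y ∈ {2, 4}; common: {4}.
Collecting: common zeros = {(4, 4)}, so the count is 1.
Comparison with the Bézout bound: 1 ≤ 4 = deg(f)·deg(g), as expected for curves with no common component (the affine F_5-count falls short of the bound because intersections may lie at infinity, over extension fields, or carry multiplicity).


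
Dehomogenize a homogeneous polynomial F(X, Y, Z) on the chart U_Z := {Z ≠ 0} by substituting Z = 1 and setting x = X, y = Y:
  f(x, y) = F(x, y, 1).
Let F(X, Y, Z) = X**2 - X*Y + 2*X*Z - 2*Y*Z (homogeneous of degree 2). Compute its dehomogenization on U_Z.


f(x, y) = x**2 - x*y + 2*x - 2*y

On U_Z we set Z = 1. Each monomial c·X^i·Y^j·Z^k in F becomes c·x^i·y^j·1^k = c·x^i·y^j.
Substituting Z = 1: F(X, Y, 1) = x**2 - x*y + 2*x - 2*y.
Note: deg(f) ≤ deg(F) = 2; strict inequality happens when F is divisible by Z (lost terms).


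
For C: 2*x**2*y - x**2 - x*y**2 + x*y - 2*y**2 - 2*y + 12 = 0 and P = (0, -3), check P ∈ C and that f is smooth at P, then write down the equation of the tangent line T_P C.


Tangent line at P: -12*x + 10*y + 30 = 0.

Step 1: f(0, -3) = 0, so P lies on C.
Step 2: partial derivatives
  f_x(x, y) = 4*x*y - 2*x - y**2 + y, f_y(x, y) = 2*x**2 - 2*x*y + x - 4*y - 2.
  f_x(P) = -12, f_y(P) = 10 (gradient nonzero, so P is smooth).
Step 3: tangent line at P: -12·(x − 0) + 10·(y − -3) = 0.
Expanding: -12*x + 10*y + 30 = 0.


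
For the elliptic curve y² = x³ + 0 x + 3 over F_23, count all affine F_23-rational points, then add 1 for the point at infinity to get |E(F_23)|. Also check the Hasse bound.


Affine points = {(0, 7), (0, 16), (1, 2), (1, 21), (5, 6), (5, 17), (6, 9), (6, 14), (7, 1), (7, 22), (8, 3), (8, 20), (11, 0), (12, 11), (12, 12), (18, 4), (18, 19), (19, 10), (19, 13), (21, 8), (21, 15), (22, 5), (22, 18)}; affine count = 23; |E(F_23)| = 24.

Discriminant check: Δ ∝ 4a³ + 27b² = 4·0³ + 27·3² = 4·0 + 27·9 ≡ 13 (mod 23). Nonzero ⇒ E is nonsingular.
For each x ∈ F_23, compute rhs = x³ + 0·x + 3 mod 23, then count y ∈ F_23 with y² ≡ rhs.
  x = 0: rhs = 3, matching y values: 7, 16 (2 points).
  x = 1: rhs = 4, matching y values: 2, 21 (2 points).
  x = 2: rhs = 11, matching y values: none (0 points).
  x = 3: rhs = 7, matching y values: none (0 points).
  x = 4: rhs = 21, matching y values: none (0 points).
  x = 5: rhs = 13, matching y values: 6, 17 (2 points).
  x = 6: rhs = 12, matching y values: 9, 14 (2 points).
  x = 7: rhs = 1, matching y values: 1, 22 (2 points).
  x = 8: rhs = 9, matching y values: 3, 20 (2 points).
  x = 9: rhs = 19, matching y values: none (0 points).
  x = 10: rhs = 14, matching y values: none (0 points).
  x = 11: rhs = 0, matching y values: 0 (1 points).
  x = 12: rhs = 6, matching y values: 11, 12 (2 points).
  x = 13: rhs = 15, matching y values: none (0 points).
  x = 14: rhs = 10, matching y values: none (0 points).
  x = 15: rhs = 20, matching y values: none (0 points).
  x = 16: rhs = 5, matching y values: none (0 points).
  x = 17: rhs = 17, matching y values: none (0 points).
  x = 18: rhs = 16, matching y values: 4, 19 (2 points).
  x = 19: rhs = 8, matching y values: 10, 13 (2 points).
  x = 20: rhs = 22, matching y values: none (0 points).
  x = 21: rhs = 18, matching y values: 8, 15 (2 points).
  x = 22: rhs = 2, matching y values: 5, 18 (2 points).
Total affine count: 23.
Full point count |E(F_23)| = 23 + 1 = 24.
Hasse bound: |24 − (23+1)| = |0| = 0 ≤ 2√23 ≈ 9.5917 ✓.


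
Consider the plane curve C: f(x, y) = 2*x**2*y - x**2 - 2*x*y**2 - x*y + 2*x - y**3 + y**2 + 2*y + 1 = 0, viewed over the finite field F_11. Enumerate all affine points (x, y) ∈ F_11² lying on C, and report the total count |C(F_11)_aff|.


Affine F_11-points: {(0, 3), (1, 4), (1, 8), (1, 9), (2, 6), (5, 8), (6, 1), (6, 3), (6, 7), (7, 4), (7, 7), (7, 9)}; count = 12.

For each of the 121 pairs (x, y) ∈ F_11², evaluate f(x, y) mod 11. Record the zeros.
  x = 0: [0↦1, 1↦3, 2↦1, 3↦0, 4↦5, 5↦10, 6↦9, 7↦7, 8↦9, 9↦9, 10↦1]  zeros at y ∈ {3}
  x = 1: [0↦2, 1↦3, 2↦7, 3↦8, 4↦0, 5↦10, 6↦10, 7↦5, 8↦0, 9↦0, 10↦10]  zeros at y ∈ {4, 8, 9}
  x = 2: [0↦1, 1↦5, 2↦8, 3↦4, 4↦9, 5↦6, 6↦0, 7↦7, 8↦10, 9↦3, 10↦2]  zeros at y ∈ {6}
  x = 3: [0↦9, 1↦9, 2↦4, 3↦10, 4↦10, 5↦9, 6↦1, 7↦2, 8↦6, 9↦7, 10↦10]  zeros at y ∈ ∅
  x = 4: [0↦4, 1↦4, 2↦6, 3↦4, 4↦3, 5↦8, 6↦2, 7↦1, 8↦10, 9↦1, 10↦1]  zeros at y ∈ ∅
  x = 5: [0↦8, 1↦1, 2↦3, 3↦8, 4↦10, 5↦3, 6↦3, 7↦4, 8↦0, 9↦7, 10↦8]  zeros at y ∈ {8}
  x = 6: [0↦10, 1↦0, 2↦6, 3↦0, 4↦9, 5↦5, 6↦4, 7↦0, 8↦9, 9↦3, 10↦9]  zeros at y ∈ {1, 3, 7}
  x = 7: [0↦10, 1↦1, 2↦4, 3↦2, 4↦0, 5↦3, 6↦5, 7↦0, 8↦4, 9↦0, 10↦4]  zeros at y ∈ {4, 7, 9}
  x = 8: [0↦8, 1↦4, 2↦8, 3↦3, 4↦5, 5↦8, 6↦6, 7↦4, 8↦7, 9↦9, 10↦4]  zeros at y ∈ ∅
  x = 9: [0↦4, 1↦9, 2↦7, 3↦3, 4↦2, 5↦9, 6↦7, 7↦1, 8↦7, 9↦8, 10↦9]  zeros at y ∈ ∅
  x = 10: [0↦9, 1↦5, 2↦1, 3↦2, 4↦2, 5↦6, 6↦8, 7↦2, 8↦4, 9↦8, 10↦8]  zeros at y ∈ ∅
Collecting zeros: affine points = {(0, 3), (1, 4), (1, 8), (1, 9), (2, 6), (5, 8), (6, 1), (6, 3), (6, 7), (7, 4), (7, 7), (7, 9)}.
Total count |C(F_11)_aff| = 12.


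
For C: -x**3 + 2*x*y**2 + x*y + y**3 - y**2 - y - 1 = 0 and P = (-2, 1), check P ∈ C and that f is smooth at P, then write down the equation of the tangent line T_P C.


Tangent line at P: -9*x - 10*y - 8 = 0.

Step 1: f(-2, 1) = 0, so P lies on C.
Step 2: partial derivatives
  f_x(x, y) = -3*x**2 + 2*y**2 + y, f_y(x, y) = 4*x*y + x + 3*y**2 - 2*y - 1.
  f_x(P) = -9, f_y(P) = -10 (gradient nonzero, so P is smooth).
Step 3: tangent line at P: -9·(x − -2) + -10·(y − 1) = 0.
Expanding: -9*x - 10*y - 8 = 0.


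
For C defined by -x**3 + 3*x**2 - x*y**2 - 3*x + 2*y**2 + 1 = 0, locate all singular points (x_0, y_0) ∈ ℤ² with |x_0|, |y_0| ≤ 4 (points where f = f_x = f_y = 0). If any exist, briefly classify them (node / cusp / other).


Singular points: {(1, 0)}; classification: cusp.

Compute partial derivatives:
  f_x = -3*x**2 + 6*x - y**2 - 3.
  f_y = -2*x*y + 4*y.
Scan x_0 ∈ {−4, ..., 4}. For each x_0, f_y(x_0, y) is a polynomial in y; find its integer roots y ∈ {−4, ..., 4}, then test f_x and f at those candidates.
  x = -4: f_y(-4, y) = 12*y; vanishes at y ∈ {0}. (-4, 0): f_x = -75 ≠ 0.
  x = -3: f_y(-3, y) = 10*y; vanishes at y ∈ {0}. (-3, 0): f_x = -48 ≠ 0.
  x = -2: f_y(-2, y) = 8*y; vanishes at y ∈ {0}. (-2, 0): f_x = -27 ≠ 0.
  x = -1: f_y(-1, y) = 6*y; vanishes at y ∈ {0}. (-1, 0): f_x = -12 ≠ 0.
  x = 0: f_y(0, y) = 4*y; vanishes at y ∈ {0}. (0, 0): f_x = -3 ≠ 0.
  x = 1: f_y(1, y) = 2*y; vanishes at y ∈ {0}. (1, 0): f_x = 0, f = 0 — SINGULAR.
  x = 2: f_y(2, y) = 0; vanishes at y ∈ {-4, -3, -2, -1, 0, 1, 2, 3, 4}. (2, -4): f_x = -19 ≠ 0; (2, -3): f_x = -12 ≠ 0; (2, -2): f_x = -7 ≠ 0; (2, -1): f_x = -4 ≠ 0; (2, 0): f_x = -3 ≠ 0; (2, 1): f_x = -4 ≠ 0; (2, 2): f_x = -7 ≠ 0; (2, 3): f_x = -12 ≠ 0; (2, 4): f_x = -19 ≠ 0.
  x = 3: f_y(3, y) = -2*y; vanishes at y ∈ {0}. (3, 0): f_x = -12 ≠ 0.
  x = 4: f_y(4, y) = -4*y; vanishes at y ∈ {0}. (4, 0): f_x = -27 ≠ 0.
Only singular point on the grid: (1, 0).
Classify: substitute x = 1 + u, y = 0 + v and expand: f = -u**3 - u*v**2 + v**2.
No constant or linear terms (consistent with a singular point). Quadratic part: v**2. Cubic part: -u**3 - u*v**2.
The quadratic part v**2 is a perfect square, so there is a single (double) tangent line v = 0, i.e. y = 0. Restricting the cubic part to that line (v = 0) leaves -u**3 ≠ 0, so f is not divisible by v and the branch is v² ≈ u**3 to lowest order — this is a cusp.
Classification: cusp.


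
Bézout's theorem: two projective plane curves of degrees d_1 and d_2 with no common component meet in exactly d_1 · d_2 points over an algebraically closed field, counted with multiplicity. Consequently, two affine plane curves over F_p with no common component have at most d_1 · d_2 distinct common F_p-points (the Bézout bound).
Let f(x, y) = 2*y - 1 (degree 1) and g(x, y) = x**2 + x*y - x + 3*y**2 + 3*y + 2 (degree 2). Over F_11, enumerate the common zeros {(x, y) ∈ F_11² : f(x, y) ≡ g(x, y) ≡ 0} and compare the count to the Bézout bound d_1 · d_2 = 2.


Common zeros: ∅; count = 0; Bézout bound = 2.

deg(f) = 1, deg(g) = 2, so Bézout bound = 2.
Scan x ∈ F_11. For each x, list the y ∈ F_11 with f(x, y) ≡ 0 and those with g(x, y) ≡ 0 (mod 11); the common zeros in that column are the intersection.
  x = 0: f ≡ 0 at y ∈ {6}; g ≡ 0 at y ∈ ∅; common: ∅.
  x = 1: f ≡ 0 at y ∈ {6}; g ≡ 0 at y ∈ {2, 4}; common: ∅.
  x = 2: f ≡ 0 at y ∈ {6}; g ≡ 0 at y ∈ ∅; common: ∅.
  x = 3: f ≡ 0 at y ∈ {6}; g ≡ 0 at y ∈ ∅; common: ∅.
  x = 4: f ≡ 0 at y ∈ {6}; g ≡ 0 at y ∈ ∅; common: ∅.
  x = 5: f ≡ 0 at y ∈ {6}; g ≡ 0 at y ∈ {0, 1}; common: ∅.
  x = 6: f ≡ 0 at y ∈ {6}; g ≡ 0 at y ∈ {1, 7}; common: ∅.
  x = 7: f ≡ 0 at y ∈ {6}; g ≡ 0 at y ∈ {0, 4}; common: ∅.
  x = 8: f ≡ 0 at y ∈ {6}; g ≡ 0 at y ∈ ∅; common: ∅.
  x = 9: f ≡ 0 at y ∈ {6}; g ≡ 0 at y ∈ {2, 5}; common: ∅.
  x = 10: f ≡ 0 at y ∈ {6}; g ≡ 0 at y ∈ {7}; common: ∅.
Collecting: common zeros = ∅, so the count is 0.
Comparison with the Bézout bound: 0 ≤ 2 = deg(f)·deg(g), as expected for curves with no common component (the affine F_11-count falls short of the bound because intersections may lie at infinity, over extension fields, or carry multiplicity).


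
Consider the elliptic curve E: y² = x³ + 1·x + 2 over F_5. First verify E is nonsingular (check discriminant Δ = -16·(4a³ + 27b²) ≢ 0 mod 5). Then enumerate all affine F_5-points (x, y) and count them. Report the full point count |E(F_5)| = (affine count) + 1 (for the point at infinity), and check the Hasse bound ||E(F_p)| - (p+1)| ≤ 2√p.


Affine points = {(1, 2), (1, 3), (4, 0)}; affine count = 3; |E(F_5)| = 4.

Discriminant check: Δ ∝ 4a³ + 27b² = 4·1³ + 27·2² = 4·1 + 27·4 ≡ 2 (mod 5). Nonzero ⇒ E is nonsingular.
For each x ∈ F_5, compute rhs = x³ + 1·x + 2 mod 5, then count y ∈ F_5 with y² ≡ rhs.
  x = 0: rhs = 2, matching y values: none (0 points).
  x = 1: rhs = 4, matching y values: 2, 3 (2 points).
  x = 2: rhs = 2, matching y values: none (0 points).
  x = 3: rhs = 2, matching y values: none (0 points).
  x = 4: rhs = 0, matching y values: 0 (1 points).
Total affine count: 3.
Full point count |E(F_5)| = 3 + 1 = 4.
Hasse bound: |4 − (5+1)| = |-2| = 2 ≤ 2√5 ≈ 4.4721 ✓.


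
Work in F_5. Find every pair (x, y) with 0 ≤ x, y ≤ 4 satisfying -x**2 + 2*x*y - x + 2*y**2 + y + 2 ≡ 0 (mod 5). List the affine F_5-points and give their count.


Affine F_5-points: {(0, 1), (1, 0), (1, 1), (3, 0), (3, 4), (4, 4)}; count = 6.

For each of the 25 pairs (x, y) ∈ F_5², evaluate f(x, y) mod 5. Record the zeros.
  x = 0: [0↦2, 1↦0, 2↦2, 3↦3, 4↦3]  zeros at y ∈ {1}
  x = 1: [0↦0, 1↦0, 2↦4, 3↦2, 4↦4]  zeros at y ∈ {0, 1}
  x = 2: [0↦1, 1↦3, 2↦4, 3↦4, 4↦3]  zeros at y ∈ ∅
  x = 3: [0↦0, 1↦4, 2↦2, 3↦4, 4↦0]  zeros at y ∈ {0, 4}
  x = 4: [0↦2, 1↦3, 2↦3, 3↦2, 4↦0]  zeros at y ∈ {4}
Collecting zeros: affine points = {(0, 1), (1, 0), (1, 1), (3, 0), (3, 4), (4, 4)}.
Total count |C(F_5)_aff| = 6.


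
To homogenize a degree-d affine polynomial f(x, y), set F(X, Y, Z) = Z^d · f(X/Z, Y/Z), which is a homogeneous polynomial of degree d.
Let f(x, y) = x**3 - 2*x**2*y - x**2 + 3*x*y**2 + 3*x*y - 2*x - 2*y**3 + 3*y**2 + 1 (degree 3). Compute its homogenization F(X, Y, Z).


F(X, Y, Z) = X**3 - 2*X**2*Y - X**2*Z + 3*X*Y**2 + 3*X*Y*Z - 2*X*Z**2 - 2*Y**3 + 3*Y**2*Z + Z**3

deg(f) = 3.
Substitute x = X/Z, y = Y/Z into f, then multiply by Z^3.
  monomial 1·x^3·y^0 ↦ 1·X^3·Y^0·Z^0.
  monomial -2·x^2·y^1 ↦ -2·X^2·Y^1·Z^0.
  monomial -1·x^2·y^0 ↦ -1·X^2·Y^0·Z^1.
  monomial 3·x^1·y^2 ↦ 3·X^1·Y^2·Z^0.
  monomial 3·x^1·y^1 ↦ 3·X^1·Y^1·Z^1.
  monomial -2·x^1·y^0 ↦ -2·X^1·Y^0·Z^2.
  monomial -2·x^0·y^3 ↦ -2·X^0·Y^3·Z^0.
  monomial 3·x^0·y^2 ↦ 3·X^0·Y^2·Z^1.
  monomial 1·x^0·y^0 ↦ 1·X^0·Y^0·Z^3.
Collecting: F(X, Y, Z) = X**3 - 2*X**2*Y - X**2*Z + 3*X*Y**2 + 3*X*Y*Z - 2*X*Z**2 - 2*Y**3 + 3*Y**2*Z + Z**3.


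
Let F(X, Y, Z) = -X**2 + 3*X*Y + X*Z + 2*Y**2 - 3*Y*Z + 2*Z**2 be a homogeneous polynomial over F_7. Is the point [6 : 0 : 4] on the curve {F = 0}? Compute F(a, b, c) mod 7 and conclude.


F(6,0,4) ≡ 6 (mod 7); P is NOT on the curve.

Evaluate F(6, 0, 4) term-by-term (mod 7).
  -X**2 ↦ -1·36·1·1 = -36
  3*X*Y ↦ 3·6·0·1 = 0
  X*Z ↦ 1·6·1·4 = 24
  2*Y**2 ↦ 2·1·0·1 = 0
  -3*Y*Z ↦ -3·1·0·4 = 0
  2*Z**2 ↦ 2·1·1·16 = 32
Sum: F(6, 0, 4) = (-36) + (0) + (24) + (0) + (0) + (32) = 20.
Reducing mod 7: 20 ≡ 6 (mod 7).
Since F(a, b, c) ≡ 6 ≠ 0 (mod 7), P does NOT lie on the curve.


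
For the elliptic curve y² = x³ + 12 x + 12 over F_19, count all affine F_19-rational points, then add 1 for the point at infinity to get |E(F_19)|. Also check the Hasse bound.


Affine points = {(1, 5), (1, 14), (2, 5), (2, 14), (5, 8), (5, 11), (10, 7), (10, 12), (13, 3), (13, 16), (14, 6), (14, 13), (16, 5), (16, 14)}; affine count = 14; |E(F_19)| = 15.

Discriminant check: Δ ∝ 4a³ + 27b² = 4·12³ + 27·12² = 4·1728 + 27·144 ≡ 8 (mod 19). Nonzero ⇒ E is nonsingular.
For each x ∈ F_19, compute rhs = x³ + 12·x + 12 mod 19, then count y ∈ F_19 with y² ≡ rhs.
  x = 0: rhs = 12, matching y values: none (0 points).
  x = 1: rhs = 6, matching y values: 5, 14 (2 points).
  x = 2: rhs = 6, matching y values: 5, 14 (2 points).
  x = 3: rhs = 18, matching y values: none (0 points).
  x = 4: rhs = 10, matching y values: none (0 points).
  x = 5: rhs = 7, matching y values: 8, 11 (2 points).
  x = 6: rhs = 15, matching y values: none (0 points).
  x = 7: rhs = 2, matching y values: none (0 points).
  x = 8: rhs = 12, matching y values: none (0 points).
  x = 9: rhs = 13, matching y values: none (0 points).
  x = 10: rhs = 11, matching y values: 7, 12 (2 points).
  x = 11: rhs = 12, matching y values: none (0 points).
  x = 12: rhs = 3, matching y values: none (0 points).
  x = 13: rhs = 9, matching y values: 3, 16 (2 points).
  x = 14: rhs = 17, matching y values: 6, 13 (2 points).
  x = 15: rhs = 14, matching y values: none (0 points).
  x = 16: rhs = 6, matching y values: 5, 14 (2 points).
  x = 17: rhs = 18, matching y values: none (0 points).
  x = 18: rhs = 18, matching y values: none (0 points).
Total affine count: 14.
Full point count |E(F_19)| = 14 + 1 = 15.
Hasse bound: |15 − (19+1)| = |-5| = 5 ≤ 2√19 ≈ 8.7178 ✓.


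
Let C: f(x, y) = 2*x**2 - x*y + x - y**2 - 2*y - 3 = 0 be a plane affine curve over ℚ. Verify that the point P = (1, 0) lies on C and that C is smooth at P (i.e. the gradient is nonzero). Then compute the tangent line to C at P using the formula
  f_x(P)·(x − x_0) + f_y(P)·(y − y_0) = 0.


Tangent line at P: 5*x - 3*y - 5 = 0.

Step 1: f(1, 0) = 0, so P lies on C.
Step 2: partial derivatives
  f_x(x, y) = 4*x - y + 1, f_y(x, y) = -x - 2*y - 2.
  f_x(P) = 5, f_y(P) = -3 (gradient nonzero, so P is smooth).
Step 3: tangent line at P: 5·(x − 1) + -3·(y − 0) = 0.
Expanding: 5*x - 3*y - 5 = 0.


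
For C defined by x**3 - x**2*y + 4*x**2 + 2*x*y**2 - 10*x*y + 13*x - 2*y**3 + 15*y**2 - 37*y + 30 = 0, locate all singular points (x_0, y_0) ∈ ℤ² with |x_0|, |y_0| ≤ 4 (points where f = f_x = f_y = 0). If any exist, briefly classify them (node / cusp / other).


Singular points: {(-1, 2)}; classification: node.

Compute partial derivatives:
  f_x = 3*x**2 - 2*x*y + 8*x + 2*y**2 - 10*y + 13.
  f_y = -x**2 + 4*x*y - 10*x - 6*y**2 + 30*y - 37.
Scan x_0 ∈ {−4, ..., 4}. For each x_0, f_y(x_0, y) is a polynomial in y; find its integer roots y ∈ {−4, ..., 4}, then test f_x and f at those candidates.
  x = -4: f_y(-4, y) = -6*y**2 + 14*y - 13; no integer root y with |y| ≤ 4.
  x = -3: f_y(-3, y) = -6*y**2 + 18*y - 16; no integer root y with |y| ≤ 4.
  x = -2: f_y(-2, y) = -6*y**2 + 22*y - 21; no integer root y with |y| ≤ 4.
  x = -1: f_y(-1, y) = -6*y**2 + 26*y - 28; vanishes at y ∈ {2}. (-1, 2): f_x = 0, f = 0 — SINGULAR.
  x = 0: f_y(0, y) = -6*y**2 + 30*y - 37; no integer root y with |y| ≤ 4.
  x = 1: f_y(1, y) = -6*y**2 + 34*y - 48; vanishes at y ∈ {3}. (1, 3): f_x = 6 ≠ 0.
  x = 2: f_y(2, y) = -6*y**2 + 38*y - 61; no integer root y with |y| ≤ 4.
  x = 3: f_y(3, y) = -6*y**2 + 42*y - 76; no integer root y with |y| ≤ 4.
  x = 4: f_y(4, y) = -6*y**2 + 46*y - 93; no integer root y with |y| ≤ 4.
Only singular point on the grid: (-1, 2).
Classify: substitute x = -1 + u, y = 2 + v and expand: f = u**3 - u**2*v - u**2 + 2*u*v**2 - 2*v**3 + v**2.
No constant or linear terms (consistent with a singular point). Quadratic part: -u**2 + v**2. Cubic part: u**3 - u**2*v + 2*u*v**2 - 2*v**3.
The quadratic part v**2 - u**2 = (v − u)(v + u) splits into two distinct linear factors, so there are two distinct tangent lines y − 2 = ±(x − -1) — this is a node (ordinary double point).
Classification: node.


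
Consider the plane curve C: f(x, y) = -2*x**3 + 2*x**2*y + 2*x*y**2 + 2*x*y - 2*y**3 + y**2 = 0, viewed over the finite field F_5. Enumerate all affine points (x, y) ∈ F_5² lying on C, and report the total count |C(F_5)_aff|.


Affine F_5-points: {(0, 0), (0, 3), (3, 1)}; count = 3.

For each of the 25 pairs (x, y) ∈ F_5², evaluate f(x, y) mod 5. Record the zeros.
  x = 0: [0↦0, 1↦4, 2↦3, 3↦0, 4↦3]  zeros at y ∈ {0, 3}
  x = 1: [0↦3, 1↦3, 2↦2, 3↦3, 4↦4]  zeros at y ∈ ∅
  x = 2: [0↦4, 1↦4, 2↦2, 3↦1, 4↦4]  zeros at y ∈ ∅
  x = 3: [0↦1, 1↦0, 2↦1, 3↦2, 4↦1]  zeros at y ∈ {1}
  x = 4: [0↦2, 1↦4, 2↦2, 3↦4, 4↦3]  zeros at y ∈ ∅
Collecting zeros: affine points = {(0, 0), (0, 3), (3, 1)}.
Total count |C(F_5)_aff| = 3.


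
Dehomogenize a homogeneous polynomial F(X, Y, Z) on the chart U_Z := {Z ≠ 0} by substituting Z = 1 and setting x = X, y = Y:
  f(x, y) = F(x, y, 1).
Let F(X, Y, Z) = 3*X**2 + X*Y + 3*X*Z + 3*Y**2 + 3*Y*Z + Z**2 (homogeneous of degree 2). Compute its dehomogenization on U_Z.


f(x, y) = 3*x**2 + x*y + 3*x + 3*y**2 + 3*y + 1

On U_Z we set Z = 1. Each monomial c·X^i·Y^j·Z^k in F becomes c·x^i·y^j·1^k = c·x^i·y^j.
Substituting Z = 1: F(X, Y, 1) = 3*x**2 + x*y + 3*x + 3*y**2 + 3*y + 1.
Note: deg(f) ≤ deg(F) = 2; strict inequality happens when F is divisible by Z (lost terms).


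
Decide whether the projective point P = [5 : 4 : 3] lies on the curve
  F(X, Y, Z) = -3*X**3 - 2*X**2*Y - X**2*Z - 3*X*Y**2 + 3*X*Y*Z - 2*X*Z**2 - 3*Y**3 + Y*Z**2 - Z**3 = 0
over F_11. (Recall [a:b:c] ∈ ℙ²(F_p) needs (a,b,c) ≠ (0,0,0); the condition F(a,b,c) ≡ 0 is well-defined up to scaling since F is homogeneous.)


F(5,4,3) ≡ 7 (mod 11); P is NOT on the curve.

Evaluate F(5, 4, 3) term-by-term (mod 11).
  -3*X**3 ↦ -3·125·1·1 = -375
  -2*X**2*Y ↦ -2·25·4·1 = -200
  -X**2*Z ↦ -1·25·1·3 = -75
  -3*X*Y**2 ↦ -3·5·16·1 = -240
  3*X*Y*Z ↦ 3·5·4·3 = 180
  -2*X*Z**2 ↦ -2·5·1·9 = -90
  -3*Y**3 ↦ -3·1·64·1 = -192
  Y*Z**2 ↦ 1·1·4·9 = 36
  -Z**3 ↦ -1·1·1·27 = -27
Sum: F(5, 4, 3) = (-375) + (-200) + (-75) + (-240) + (180) + (-90) + (-192) + (36) + (-27) = -983.
Reducing mod 11: -983 ≡ 7 (mod 11).
Since F(a, b, c) ≡ 7 ≠ 0 (mod 11), P does NOT lie on the curve.


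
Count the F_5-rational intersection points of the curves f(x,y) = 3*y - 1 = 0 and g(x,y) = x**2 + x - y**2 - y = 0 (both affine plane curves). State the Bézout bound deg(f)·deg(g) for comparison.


Common zeros: {(2, 2)}; count = 1; Bézout bound = 2.

deg(f) = 1, deg(g) = 2, so Bézout bound = 2.
Scan x ∈ F_5. For each x, list the y ∈ F_5 with f(x, y) ≡ 0 and those with g(x, y) ≡ 0 (mod 5); the common zeros in that column are the intersection.
  x = 0: f ≡ 0 at y ∈ {2}; g ≡ 0 at y ∈ {0, 4}; common: ∅.
  x = 1: f ≡ 0 at y ∈ {2}; g ≡ 0 at y ∈ {1, 3}; common: ∅.
  x = 2: f ≡ 0 at y ∈ {2}; g ≡ 0 at y ∈ {2}; common: {2}.
  x = 3: f ≡ 0 at y ∈ {2}; g ≡ 0 at y ∈ {1, 3}; common: ∅.
  x = 4: f ≡ 0 at y ∈ {2}; g ≡ 0 at y ∈ {0, 4}; common: ∅.
Collecting: common zeros = {(2, 2)}, so the count is 1.
Comparison with the Bézout bound: 1 ≤ 2 = deg(f)·deg(g), as expected for curves with no common component (the affine F_5-count falls short of the bound because intersections may lie at infinity, over extension fields, or carry multiplicity).


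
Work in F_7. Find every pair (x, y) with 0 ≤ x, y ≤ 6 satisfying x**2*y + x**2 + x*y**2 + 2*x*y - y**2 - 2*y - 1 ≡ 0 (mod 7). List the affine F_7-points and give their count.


Affine F_7-points: {(0, 6), (1, 0), (3, 2), (6, 0), (6, 2)}; count = 5.

For each of the 49 pairs (x, y) ∈ F_7², evaluate f(x, y) mod 7. Record the zeros.
  x = 0: [0↦6, 1↦3, 2↦5, 3↦5, 4↦3, 5↦6, 6↦0]  zeros at y ∈ {6}
  x = 1: [0↦0, 1↦1, 2↦2, 3↦3, 4↦4, 5↦5, 6↦6]  zeros at y ∈ {0}
  x = 2: [0↦3, 1↦3, 2↦5, 3↦2, 4↦1, 5↦2, 6↦5]  zeros at y ∈ ∅
  x = 3: [0↦1, 1↦2, 2↦0, 3↦2, 4↦1, 5↦4, 6↦4]  zeros at y ∈ {2}
  x = 4: [0↦1, 1↦5, 2↦1, 3↦3, 4↦4, 5↦4, 6↦3]  zeros at y ∈ ∅
  x = 5: [0↦3, 1↦5, 2↦1, 3↦5, 4↦3, 5↦2, 6↦2]  zeros at y ∈ ∅
  x = 6: [0↦0, 1↦2, 2↦0, 3↦1, 4↦5, 5↦5, 6↦1]  zeros at y ∈ {0, 2}
Collecting zeros: affine points = {(0, 6), (1, 0), (3, 2), (6, 0), (6, 2)}.
Total count |C(F_7)_aff| = 5.


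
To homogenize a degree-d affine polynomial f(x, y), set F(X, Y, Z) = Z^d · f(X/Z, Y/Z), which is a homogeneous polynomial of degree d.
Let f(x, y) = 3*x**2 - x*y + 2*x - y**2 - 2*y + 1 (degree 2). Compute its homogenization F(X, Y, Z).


F(X, Y, Z) = 3*X**2 - X*Y + 2*X*Z - Y**2 - 2*Y*Z + Z**2

deg(f) = 2.
Substitute x = X/Z, y = Y/Z into f, then multiply by Z^2.
  monomial 3·x^2·y^0 ↦ 3·X^2·Y^0·Z^0.
  monomial -1·x^1·y^1 ↦ -1·X^1·Y^1·Z^0.
  monomial 2·x^1·y^0 ↦ 2·X^1·Y^0·Z^1.
  monomial -1·x^0·y^2 ↦ -1·X^0·Y^2·Z^0.
  monomial -2·x^0·y^1 ↦ -2·X^0·Y^1·Z^1.
  monomial 1·x^0·y^0 ↦ 1·X^0·Y^0·Z^2.
Collecting: F(X, Y, Z) = 3*X**2 - X*Y + 2*X*Z - Y**2 - 2*Y*Z + Z**2.


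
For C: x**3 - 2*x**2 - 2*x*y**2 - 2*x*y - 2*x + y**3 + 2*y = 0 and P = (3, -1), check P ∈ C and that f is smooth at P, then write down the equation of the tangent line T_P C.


Tangent line at P: 13*x + 11*y - 28 = 0.

Step 1: f(3, -1) = 0, so P lies on C.
Step 2: partial derivatives
  f_x(x, y) = 3*x**2 - 4*x - 2*y**2 - 2*y - 2, f_y(x, y) = -4*x*y - 2*x + 3*y**2 + 2.
  f_x(P) = 13, f_y(P) = 11 (gradient nonzero, so P is smooth).
Step 3: tangent line at P: 13·(x − 3) + 11·(y − -1) = 0.
Expanding: 13*x + 11*y - 28 = 0.


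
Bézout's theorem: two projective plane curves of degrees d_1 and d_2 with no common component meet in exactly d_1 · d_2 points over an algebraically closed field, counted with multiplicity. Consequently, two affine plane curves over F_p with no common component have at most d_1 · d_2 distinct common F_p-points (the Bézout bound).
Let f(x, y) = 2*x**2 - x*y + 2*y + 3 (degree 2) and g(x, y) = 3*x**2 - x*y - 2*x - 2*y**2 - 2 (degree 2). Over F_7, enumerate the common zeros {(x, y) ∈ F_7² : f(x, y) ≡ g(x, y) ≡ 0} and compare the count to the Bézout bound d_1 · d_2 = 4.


Common zeros: ∅; count = 0; Bézout bound = 4.

deg(f) = 2, deg(g) = 2, so Bézout bound = 4.
Scan x ∈ F_7. For each x, list the y ∈ F_7 with f(x, y) ≡ 0 and those with g(x, y) ≡ 0 (mod 7); the common zeros in that column are the intersection.
  x = 0: f ≡ 0 at y ∈ {2}; g ≡ 0 at y ∈ ∅; common: ∅.
  x = 1: f ≡ 0 at y ∈ {2}; g ≡ 0 at y ∈ {5}; common: ∅.
  x = 2: f ≡ 0 at y ∈ ∅; g ≡ 0 at y ∈ ∅; common: ∅.
  x = 3: f ≡ 0 at y ∈ {0}; g ≡ 0 at y ∈ {1}; common: ∅.
  x = 4: f ≡ 0 at y ∈ {0}; g ≡ 0 at y ∈ ∅; common: ∅.
  x = 5: f ≡ 0 at y ∈ {6}; g ≡ 0 at y ∈ {0, 1}; common: ∅.
  x = 6: f ≡ 0 at y ∈ {3}; g ≡ 0 at y ∈ {5, 6}; common: ∅.
Collecting: common zeros = ∅, so the count is 0.
Comparison with the Bézout bound: 0 ≤ 4 = deg(f)·deg(g), as expected for curves with no common component (the affine F_7-count falls short of the bound because intersections may lie at infinity, over extension fields, or carry multiplicity).


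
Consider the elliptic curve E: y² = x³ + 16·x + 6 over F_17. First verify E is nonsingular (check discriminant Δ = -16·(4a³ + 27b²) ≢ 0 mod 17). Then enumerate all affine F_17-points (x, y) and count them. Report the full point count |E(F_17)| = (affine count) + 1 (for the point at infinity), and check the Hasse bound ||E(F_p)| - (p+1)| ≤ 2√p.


Affine points = {(3, 8), (3, 9), (4, 7), (4, 10), (7, 6), (7, 11), (8, 0), (11, 0), (14, 4), (14, 13), (15, 0)}; affine count = 11; |E(F_17)| = 12.

Discriminant check: Δ ∝ 4a³ + 27b² = 4·16³ + 27·6² = 4·4096 + 27·36 ≡ 16 (mod 17). Nonzero ⇒ E is nonsingular.
For each x ∈ F_17, compute rhs = x³ + 16·x + 6 mod 17, then count y ∈ F_17 with y² ≡ rhs.
  x = 0: rhs = 6, matching y values: none (0 points).
  x = 1: rhs = 6, matching y values: none (0 points).
  x = 2: rhs = 12, matching y values: none (0 points).
  x = 3: rhs = 13, matching y values: 8, 9 (2 points).
  x = 4: rhs = 15, matching y values: 7, 10 (2 points).
  x = 5: rhs = 7, matching y values: none (0 points).
  x = 6: rhs = 12, matching y values: none (0 points).
  x = 7: rhs = 2, matching y values: 6, 11 (2 points).
  x = 8: rhs = 0, matching y values: 0 (1 points).
  x = 9: rhs = 12, matching y values: none (0 points).
  x = 10: rhs = 10, matching y values: none (0 points).
  x = 11: rhs = 0, matching y values: 0 (1 points).
  x = 12: rhs = 5, matching y values: none (0 points).
  x = 13: rhs = 14, matching y values: none (0 points).
  x = 14: rhs = 16, matching y values: 4, 13 (2 points).
  x = 15: rhs = 0, matching y values: 0 (1 points).
  x = 16: rhs = 6, matching y values: none (0 points).
Total affine count: 11.
Full point count |E(F_17)| = 11 + 1 = 12.
Hasse bound: |12 − (17+1)| = |-6| = 6 ≤ 2√17 ≈ 8.2462 ✓.


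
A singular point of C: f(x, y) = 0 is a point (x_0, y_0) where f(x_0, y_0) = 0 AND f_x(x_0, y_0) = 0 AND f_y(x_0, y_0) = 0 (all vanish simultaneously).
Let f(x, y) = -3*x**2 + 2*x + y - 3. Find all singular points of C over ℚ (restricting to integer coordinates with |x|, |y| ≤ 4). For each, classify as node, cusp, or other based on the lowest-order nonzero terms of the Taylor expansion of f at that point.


No singular points in the scanned grid; C is smooth there.

Compute partial derivatives:
  f_x = 2 - 6*x.
  f_y = 1.
f_y = 1 is a nonzero constant, so f_y never vanishes: no point (x, y) can satisfy f = f_x = f_y = 0. In particular no (x, y) ∈ {−4, ..., 4}² is singular; the curve is smooth.
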